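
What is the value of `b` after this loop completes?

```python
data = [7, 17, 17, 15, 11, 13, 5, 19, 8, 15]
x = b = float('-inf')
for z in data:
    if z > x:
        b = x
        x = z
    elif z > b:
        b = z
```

Second largest (with repeats) in [7, 17, 17, 15, 11, 13, 5, 19, 8, 15]
`b` takes the values: -inf → 7 → 17

Answer: 17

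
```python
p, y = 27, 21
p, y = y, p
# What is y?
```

Trace:
`p, y = 27, 21` → p = 27; y = 21
`p, y = y, p` → p = 21; y = 27
So y = 27

Answer: 27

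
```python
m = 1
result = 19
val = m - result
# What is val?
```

Trace:
`m = 1` → m = 1
`result = 19` → result = 19
`val = m - result` → val = -18
So val = -18

Answer: -18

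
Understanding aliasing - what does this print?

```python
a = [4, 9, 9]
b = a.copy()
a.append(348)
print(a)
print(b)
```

Key concept: list.copy() creates independent copy.
Step by step:
`a = [4, 9, 9]` → a = [4, 9, 9]
`b = a.copy()` → b = [4, 9, 9]
`a.append(348)` → a = [4, 9, 9, 348]
`print(a)` → prints [4, 9, 9, 348]
`print(b)` → prints [4, 9, 9]

Answer:
[4, 9, 9, 348]
[4, 9, 9]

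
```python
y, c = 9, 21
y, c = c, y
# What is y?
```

Trace:
`y, c = 9, 21` → y = 9; c = 21
`y, c = c, y` → y = 21; c = 9
So y = 21

Answer: 21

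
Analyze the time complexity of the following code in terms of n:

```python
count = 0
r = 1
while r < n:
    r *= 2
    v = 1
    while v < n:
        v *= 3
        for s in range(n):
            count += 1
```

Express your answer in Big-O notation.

Each loop level contributes: log n × log n × n. Multiplying the contributions gives O(n log² n).

Answer: O(n log² n)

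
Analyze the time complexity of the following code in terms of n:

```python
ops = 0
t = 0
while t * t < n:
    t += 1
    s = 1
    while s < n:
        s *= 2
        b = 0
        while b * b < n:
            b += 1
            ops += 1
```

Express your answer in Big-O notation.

Each loop level contributes: √n × log n × √n. Multiplying the contributions gives O(n log n).

Answer: O(n log n)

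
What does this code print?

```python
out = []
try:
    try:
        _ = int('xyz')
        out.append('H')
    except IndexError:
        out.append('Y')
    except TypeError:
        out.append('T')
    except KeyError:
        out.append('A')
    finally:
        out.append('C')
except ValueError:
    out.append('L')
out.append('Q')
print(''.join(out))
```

Execution trace: 'C' (finally) → 'L' (outer except ValueError) → 'Q' (after the try/except). Output: CLQ

Answer: CLQ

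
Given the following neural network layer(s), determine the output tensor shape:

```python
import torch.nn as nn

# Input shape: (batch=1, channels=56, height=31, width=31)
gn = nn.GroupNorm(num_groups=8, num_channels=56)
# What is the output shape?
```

Input: (1, 56, 31, 31) -> Output: (1, 56, 31, 31)

Answer: (1, 56, 31, 31)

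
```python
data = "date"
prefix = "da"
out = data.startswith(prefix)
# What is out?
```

Trace:
`data = "date"` → data = 'date'
`prefix = "da"` → prefix = 'da'
`out = data.startswith(prefix)` → out = True
So out = True

Answer: True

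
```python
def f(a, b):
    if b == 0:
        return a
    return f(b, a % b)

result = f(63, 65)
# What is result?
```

f(63, 65) -> f(65, 63) -> f(63, 2) -> f(2, 1) -> f(1, 0) -> 1

Answer: 1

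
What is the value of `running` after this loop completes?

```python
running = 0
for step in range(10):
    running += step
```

Sum of 0 to 9 = 45
`running` takes the values: 0 → 1 → 3 → 6 → 10 → 15 → 21 → 28 → 36 → 45

Answer: 45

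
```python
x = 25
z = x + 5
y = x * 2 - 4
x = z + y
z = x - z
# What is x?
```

Trace:
`x = 25` → x = 25
`z = x + 5` → z = 30
`y = x * 2 - 4` → y = 46
`x = z + y` → x = 76
`z = x - z` → z = 46
So x = 76

Answer: 76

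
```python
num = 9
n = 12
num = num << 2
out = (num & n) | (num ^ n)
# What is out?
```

Trace:
`num = 9` → num = 9
`n = 12` → n = 12
`num = num << 2` → num = 36
`out = (num & n) | (num ^ n)` → out = 44
So out = 44

Answer: 44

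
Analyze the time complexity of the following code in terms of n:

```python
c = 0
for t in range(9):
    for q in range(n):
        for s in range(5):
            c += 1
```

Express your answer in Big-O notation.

Each loop level contributes: 1 × n × 1. Multiplying the contributions gives O(n).

Answer: O(n)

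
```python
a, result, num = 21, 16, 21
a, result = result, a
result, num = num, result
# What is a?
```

Trace:
`a, result, num = 21, 16, 21` → a = 21; result = 16; num = 21
`a, result = result, a` → a = 16; result = 21
`result, num = num, result` → result = 21; num = 21
So a = 16

Answer: 16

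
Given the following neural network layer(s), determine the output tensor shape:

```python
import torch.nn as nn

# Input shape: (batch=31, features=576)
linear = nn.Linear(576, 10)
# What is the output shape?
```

Input: (31, 576) -> Output: (31, 10)

Answer: (31, 10)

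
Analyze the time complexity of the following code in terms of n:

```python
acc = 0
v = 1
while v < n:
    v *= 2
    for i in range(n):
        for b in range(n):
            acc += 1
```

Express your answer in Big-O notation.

Each loop level contributes: log n × n × n. Multiplying the contributions gives O(n^2 log n).

Answer: O(n^2 log n)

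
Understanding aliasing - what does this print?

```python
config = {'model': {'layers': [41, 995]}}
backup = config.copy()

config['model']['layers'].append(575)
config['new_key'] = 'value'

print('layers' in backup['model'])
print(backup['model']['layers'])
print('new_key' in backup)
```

Key concept: shallow copy gotcha with nested dict.
Step by step:
`config = {'model': {'layers': [41, 995]}}` → config = {'model': {'layers': [41, 995]}}
`backup = config.copy()` → backup = {'model': {'layers': [41, 995]}}
`config['model']['layers'].append(575)` → config = {'model': {'layers': [41, 995, 575]}}; backup = {'model': {'layers': [41, 995, 575]}}
`config['new_key'] = 'value'` → config = {'model': {'layers': [41, 995, 575]}, 'new_key': 'value'}
`print('layers' in backup['model'])` → prints True
`print(backup['model']['layers'])` → prints [41, 995, 575]
`print('new_key' in backup)` → prints False

Answer:
True
[41, 995, 575]
False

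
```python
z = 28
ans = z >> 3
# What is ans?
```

Trace:
`z = 28` → z = 28
`ans = z >> 3` → ans = 3
So ans = 3

Answer: 3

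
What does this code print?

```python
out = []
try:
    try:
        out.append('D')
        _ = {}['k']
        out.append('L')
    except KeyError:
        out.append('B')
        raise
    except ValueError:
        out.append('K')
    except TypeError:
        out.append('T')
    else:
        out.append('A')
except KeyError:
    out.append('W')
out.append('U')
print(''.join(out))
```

Execution trace: 'D' (inner try body) → 'B' (inner except KeyError) → 'W' (outer except KeyError) → 'U' (after the try/except). Output: DBWU

Answer: DBWU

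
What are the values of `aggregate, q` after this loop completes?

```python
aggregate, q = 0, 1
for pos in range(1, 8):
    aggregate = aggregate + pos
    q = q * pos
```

Sum and factorial of 1 to 7
`aggregate, q` takes the values: (0, 1) → (1, 1) → (3, 1) → (3, 2) → (6, 2) → (6, 6) → (10, 6) → (10, 24) → (15, 24) → (15, 120) → (21, 120) → (21, 720) → (28, 720) → (28, 5040)

Answer: 28, 5040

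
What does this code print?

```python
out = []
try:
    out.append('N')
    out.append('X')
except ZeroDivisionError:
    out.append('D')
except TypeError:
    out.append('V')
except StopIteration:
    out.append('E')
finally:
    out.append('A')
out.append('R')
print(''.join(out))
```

Execution trace: 'N' (try body) → 'X' (try body, no exception) → 'A' (finally) → 'R' (after the try/except). Output: NXAR

Answer: NXAR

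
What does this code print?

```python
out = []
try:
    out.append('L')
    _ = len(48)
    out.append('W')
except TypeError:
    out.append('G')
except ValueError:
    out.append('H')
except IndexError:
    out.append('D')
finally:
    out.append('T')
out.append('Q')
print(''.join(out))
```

Execution trace: 'L' (try body) → 'G' (except TypeError) → 'T' (finally) → 'Q' (after the try/except). Output: LGTQ

Answer: LGTQ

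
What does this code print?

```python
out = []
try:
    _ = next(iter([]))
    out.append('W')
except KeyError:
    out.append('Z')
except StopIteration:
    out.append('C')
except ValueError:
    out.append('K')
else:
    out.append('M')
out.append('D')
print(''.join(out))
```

Execution trace: 'C' (except StopIteration) → 'D' (after the try/except). Output: CD

Answer: CD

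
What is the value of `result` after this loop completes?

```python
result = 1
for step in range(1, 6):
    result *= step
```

5! = 120
`result` takes the values: 1 → 2 → 6 → 24 → 120

Answer: 120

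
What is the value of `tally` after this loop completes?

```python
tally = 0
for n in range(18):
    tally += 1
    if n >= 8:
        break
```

Loop breaks when n reaches 8, tally is 9
`tally` takes the values: 0 → 1 → 2 → 3 → 4 → 5 → 6 → 7 → 8 → 9

Answer: 9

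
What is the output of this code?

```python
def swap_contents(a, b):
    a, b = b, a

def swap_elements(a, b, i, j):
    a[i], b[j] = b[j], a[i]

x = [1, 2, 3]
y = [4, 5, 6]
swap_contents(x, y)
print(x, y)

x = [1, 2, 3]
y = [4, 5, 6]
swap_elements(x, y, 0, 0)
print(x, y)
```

Key concept: parameter rebinding vs mutation.
Step by step:
`x = [1, 2, 3]` → x = [1, 2, 3]
`y = [4, 5, 6]` → y = [4, 5, 6]
`swap_contents(x, y)` → no visible change to tracked variables
`print(x, y)` → prints [1, 2, 3] [4, 5, 6]
`x = [1, 2, 3]` → x = [1, 2, 3]
`y = [4, 5, 6]` → y = [4, 5, 6]
`swap_elements(x, y, 0, 0)` → x = [4, 2, 3]; y = [1, 5, 6]
`print(x, y)` → prints [4, 2, 3] [1, 5, 6]

Answer:
[1, 2, 3] [4, 5, 6]
[4, 2, 3] [1, 5, 6]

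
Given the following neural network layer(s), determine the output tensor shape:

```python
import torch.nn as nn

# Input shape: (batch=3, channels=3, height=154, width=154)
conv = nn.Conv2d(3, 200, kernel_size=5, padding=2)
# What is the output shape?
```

Input: (3, 3, 154, 154) -> Output: (3, 200, 154, 154)

Answer: (3, 200, 154, 154)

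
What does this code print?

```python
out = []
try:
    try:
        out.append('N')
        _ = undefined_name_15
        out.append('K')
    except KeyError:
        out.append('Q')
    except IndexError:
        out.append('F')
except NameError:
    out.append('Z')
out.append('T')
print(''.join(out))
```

Execution trace: 'N' (try body) → 'Z' (outer except NameError) → 'T' (after the try/except). Output: NZT

Answer: NZT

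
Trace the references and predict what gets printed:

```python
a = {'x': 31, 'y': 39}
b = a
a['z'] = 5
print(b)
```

Key concept: dict aliasing.
Step by step:
`a = {'x': 31, 'y': 39}` → a = {'x': 31, 'y': 39}
`b = a` → b = {'x': 31, 'y': 39} (same object as a)
`a['z'] = 5` → a = {'x': 31, 'y': 39, 'z': 5} (same object as b); b = {'x': 31, 'y': 39, 'z': 5} (same object as a)
`print(b)` → prints {'x': 31, 'y': 39, 'z': 5}

Answer: {'x': 31, 'y': 39, 'z': 5}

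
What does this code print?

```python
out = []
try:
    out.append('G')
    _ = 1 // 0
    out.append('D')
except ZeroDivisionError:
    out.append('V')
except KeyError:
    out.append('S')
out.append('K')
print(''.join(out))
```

Execution trace: 'G' (try body) → 'V' (except ZeroDivisionError) → 'K' (after the try/except). Output: GVK

Answer: GVK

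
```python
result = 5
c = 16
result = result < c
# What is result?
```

Trace:
`result = 5` → result = 5
`c = 16` → c = 16
`result = result < c` → result = True
So result = True

Answer: True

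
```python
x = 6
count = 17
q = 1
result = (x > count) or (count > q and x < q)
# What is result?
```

Trace:
`x = 6` → x = 6
`count = 17` → count = 17
`q = 1` → q = 1
`result = (x > count) or (count > q and x < q)` → result = False
So result = False

Answer: False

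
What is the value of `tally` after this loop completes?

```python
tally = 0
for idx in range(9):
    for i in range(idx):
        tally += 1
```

Triangle number: 0+1+2+...+8
`tally` takes the values: 0 → 1 → 2 → 3 → 4 → 5 → 6 → 7 → 8 → 9 → 10 → 11 → 12 → 13 → 14 → 15 → 16 → 17 → 18 → 19 → 20 → 21 → 22 → 23 → 24 → 25 → 26 → 27 → 28 → 29 → 30 → 31 → 32 → 33 → 34 → 35 → 36

Answer: 36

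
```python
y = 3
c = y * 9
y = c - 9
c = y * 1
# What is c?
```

Trace:
`y = 3` → y = 3
`c = y * 9` → c = 27
`y = c - 9` → y = 18
`c = y * 1` → c = 18
So c = 18

Answer: 18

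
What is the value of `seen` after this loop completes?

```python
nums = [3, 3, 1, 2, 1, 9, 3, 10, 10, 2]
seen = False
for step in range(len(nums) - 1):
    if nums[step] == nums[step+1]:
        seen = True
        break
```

Check consecutive duplicates in [3, 3, 1, 2, 1, 9, 3, 10, 10, 2]
`seen` takes the values: False → True

Answer: True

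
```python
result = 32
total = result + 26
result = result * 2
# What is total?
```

Trace:
`result = 32` → result = 32
`total = result + 26` → total = 58
`result = result * 2` → result = 64
So total = 58

Answer: 58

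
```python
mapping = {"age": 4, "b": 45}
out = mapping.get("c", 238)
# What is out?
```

Trace:
`mapping = {"age": 4, "b": 45}` → mapping = {'age': 4, 'b': 45}
`out = mapping.get("c", 238)` → out = 238
So out = 238

Answer: 238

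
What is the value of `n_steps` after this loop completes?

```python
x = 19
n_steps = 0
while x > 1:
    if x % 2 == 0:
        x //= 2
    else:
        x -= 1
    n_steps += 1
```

Steps to reduce 19 to 1
`n_steps` takes the values: 0 → 1 → 2 → 3 → 4 → 5 → 6

Answer: 6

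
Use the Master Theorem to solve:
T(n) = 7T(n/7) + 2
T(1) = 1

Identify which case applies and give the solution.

a=7, b=7, f(n)=2. log_7(7) = 1. Since c=0 < 1, Case 1 applies: T(n) = Θ(n^log_b(a)) = O(n).

Answer: O(n) - Case 1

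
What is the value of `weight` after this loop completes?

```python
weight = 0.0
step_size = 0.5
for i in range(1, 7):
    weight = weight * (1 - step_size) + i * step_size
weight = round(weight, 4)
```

Moving average with lr=0.5
`weight` takes the values: 0.0 → 0.5 → 1.25 → 2.125 → 3.0625 → 4.03125 → 5.015625 → 5.0156

Answer: 5.0156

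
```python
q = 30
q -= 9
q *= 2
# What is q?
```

Trace:
`q = 30` → q = 30
`q -= 9` → q = 21
`q *= 2` → q = 42
So q = 42

Answer: 42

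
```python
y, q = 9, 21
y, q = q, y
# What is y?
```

Trace:
`y, q = 9, 21` → y = 9; q = 21
`y, q = q, y` → y = 21; q = 9
So y = 21

Answer: 21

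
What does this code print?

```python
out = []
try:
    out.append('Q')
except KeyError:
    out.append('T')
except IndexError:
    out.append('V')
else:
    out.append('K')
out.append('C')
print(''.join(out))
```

Execution trace: 'Q' (try body, no exception) → 'K' (else) → 'C' (after the try/except). Output: QKC

Answer: QKC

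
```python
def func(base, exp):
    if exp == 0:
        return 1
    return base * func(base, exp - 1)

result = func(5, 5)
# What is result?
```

func(5, 5) = 5 * 5 * 5 * 5 * 5 = 3125

Answer: 3125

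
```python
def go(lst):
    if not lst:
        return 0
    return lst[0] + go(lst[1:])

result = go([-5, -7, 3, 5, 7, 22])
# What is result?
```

(-5) + (-7) + 3 + 5 + 7 + 22 + 0 = 25

Answer: 25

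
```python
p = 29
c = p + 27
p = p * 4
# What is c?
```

Trace:
`p = 29` → p = 29
`c = p + 27` → c = 56
`p = p * 4` → p = 116
So c = 56

Answer: 56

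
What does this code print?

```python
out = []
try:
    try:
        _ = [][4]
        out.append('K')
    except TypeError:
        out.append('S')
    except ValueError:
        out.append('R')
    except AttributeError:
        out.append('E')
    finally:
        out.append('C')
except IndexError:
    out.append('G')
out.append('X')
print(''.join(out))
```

Execution trace: 'C' (finally) → 'G' (outer except IndexError) → 'X' (after the try/except). Output: CGX

Answer: CGX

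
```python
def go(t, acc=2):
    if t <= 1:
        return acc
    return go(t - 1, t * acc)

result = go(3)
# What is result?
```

Accumulator trace (n, acc): (3, 2) -> (2, 6) -> (1, 12) -> return 12

Answer: 12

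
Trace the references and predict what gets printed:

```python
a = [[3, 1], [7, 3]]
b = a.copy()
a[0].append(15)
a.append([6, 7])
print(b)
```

Key concept: shallow copy with nested lists.
Step by step:
`a = [[3, 1], [7, 3]]` → a = [[3, 1], [7, 3]]
`b = a.copy()` → b = [[3, 1], [7, 3]]
`a[0].append(15)` → a = [[3, 1, 15], [7, 3]]; b = [[3, 1, 15], [7, 3]]
`a.append([6, 7])` → a = [[3, 1, 15], [7, 3], [6, 7]]
`print(b)` → prints [[3, 1, 15], [7, 3]]

Answer: [[3, 1, 15], [7, 3]]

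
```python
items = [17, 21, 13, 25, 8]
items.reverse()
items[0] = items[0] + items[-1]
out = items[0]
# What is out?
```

Trace:
`items = [17, 21, 13, 25, 8]` → items = [17, 21, 13, 25, 8]
`items.reverse()` → items = [8, 25, 13, 21, 17]
`items[0] = items[0] + items[-1]` → items = [25, 25, 13, 21, 17]
`out = items[0]` → out = 25
So out = 25

Answer: 25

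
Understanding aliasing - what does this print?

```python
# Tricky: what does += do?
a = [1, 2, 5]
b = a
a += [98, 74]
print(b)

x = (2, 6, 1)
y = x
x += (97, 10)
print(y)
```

Key concept: += behavior differs for mutable vs immutable.
Step by step:
`a = [1, 2, 5]` → a = [1, 2, 5]
`b = a` → b = [1, 2, 5] (same object as a)
`a += [98, 74]` → a = [1, 2, 5, 98, 74] (same object as b); b = [1, 2, 5, 98, 74] (same object as a)
`print(b)` → prints [1, 2, 5, 98, 74]
`x = (2, 6, 1)` → x = (2, 6, 1)
`y = x` → y = (2, 6, 1)
`x += (97, 10)` → x = (2, 6, 1, 97, 10)
`print(y)` → prints (2, 6, 1)

Answer:
[1, 2, 5, 98, 74]
(2, 6, 1)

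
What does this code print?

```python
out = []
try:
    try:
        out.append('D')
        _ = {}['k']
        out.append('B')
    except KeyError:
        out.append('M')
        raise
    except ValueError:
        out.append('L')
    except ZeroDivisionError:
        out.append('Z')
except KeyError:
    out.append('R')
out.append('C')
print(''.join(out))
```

Execution trace: 'D' (inner try body) → 'M' (inner except KeyError) → 'R' (outer except KeyError) → 'C' (after the try/except). Output: DMRC

Answer: DMRC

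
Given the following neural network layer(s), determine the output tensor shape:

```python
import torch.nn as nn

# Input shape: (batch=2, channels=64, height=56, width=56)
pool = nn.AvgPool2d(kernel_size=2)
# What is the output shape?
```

Input: (2, 64, 56, 56) -> Output: (2, 64, 28, 28)

Answer: (2, 64, 28, 28)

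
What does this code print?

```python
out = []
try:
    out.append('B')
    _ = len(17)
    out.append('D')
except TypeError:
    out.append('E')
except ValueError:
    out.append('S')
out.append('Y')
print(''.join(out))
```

Execution trace: 'B' (try body) → 'E' (except TypeError) → 'Y' (after the try/except). Output: BEY

Answer: BEY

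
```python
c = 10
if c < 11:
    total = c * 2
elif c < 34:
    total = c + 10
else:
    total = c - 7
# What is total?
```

Trace:
`c = 10` → c = 10
`if c < 11: ...` → c < 11 is True → total = 20
So total = 20

Answer: 20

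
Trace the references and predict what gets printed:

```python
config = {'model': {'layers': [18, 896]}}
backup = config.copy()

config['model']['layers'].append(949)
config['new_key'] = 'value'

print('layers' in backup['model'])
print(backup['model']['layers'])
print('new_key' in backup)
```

Key concept: shallow copy gotcha with nested dict.
Step by step:
`config = {'model': {'layers': [18, 896]}}` → config = {'model': {'layers': [18, 896]}}
`backup = config.copy()` → backup = {'model': {'layers': [18, 896]}}
`config['model']['layers'].append(949)` → config = {'model': {'layers': [18, 896, 949]}}; backup = {'model': {'layers': [18, 896, 949]}}
`config['new_key'] = 'value'` → config = {'model': {'layers': [18, 896, 949]}, 'new_key': 'value'}
`print('layers' in backup['model'])` → prints True
`print(backup['model']['layers'])` → prints [18, 896, 949]
`print('new_key' in backup)` → prints False

Answer:
True
[18, 896, 949]
False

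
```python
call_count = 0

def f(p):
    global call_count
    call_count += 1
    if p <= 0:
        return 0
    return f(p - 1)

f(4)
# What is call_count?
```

Linear recursion stepping by 1: 5 calls from p=4 down to ≤0.

Answer: 5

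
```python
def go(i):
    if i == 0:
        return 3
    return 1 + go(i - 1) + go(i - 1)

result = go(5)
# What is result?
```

go(i) = 1 + 2·go(i-1), go(0)=3. Closed form: (3+1)·2^5 - 1 = 127.

Answer: 127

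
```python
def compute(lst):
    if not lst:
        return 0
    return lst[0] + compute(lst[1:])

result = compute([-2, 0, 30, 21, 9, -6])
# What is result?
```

(-2) + 0 + 30 + 21 + 9 + (-6) + 0 = 52

Answer: 52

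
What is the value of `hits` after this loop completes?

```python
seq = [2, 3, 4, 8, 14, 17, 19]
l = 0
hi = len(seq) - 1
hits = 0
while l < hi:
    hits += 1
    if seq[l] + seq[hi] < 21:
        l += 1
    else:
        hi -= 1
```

Steps to find pair summing to 21
`hits` takes the values: 0 → 1 → 2 → 3 → 4 → 5 → 6

Answer: 6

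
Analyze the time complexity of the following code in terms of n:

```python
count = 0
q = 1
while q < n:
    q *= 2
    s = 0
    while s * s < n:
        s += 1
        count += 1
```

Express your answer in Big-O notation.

Each loop level contributes: log n × √n. Multiplying the contributions gives O(√n log n).

Answer: O(√n log n)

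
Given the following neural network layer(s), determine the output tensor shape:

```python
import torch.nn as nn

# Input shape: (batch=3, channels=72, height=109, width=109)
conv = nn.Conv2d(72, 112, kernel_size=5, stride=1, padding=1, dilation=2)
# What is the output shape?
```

Input: (3, 72, 109, 109) -> Output: (3, 112, 103, 103)

Answer: (3, 112, 103, 103)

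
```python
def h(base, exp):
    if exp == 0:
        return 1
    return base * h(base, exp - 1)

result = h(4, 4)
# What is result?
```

h(4, 4) = 4 * 4 * 4 * 4 = 256

Answer: 256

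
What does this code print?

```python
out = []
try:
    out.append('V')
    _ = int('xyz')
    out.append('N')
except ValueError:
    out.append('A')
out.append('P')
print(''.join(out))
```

Execution trace: 'V' (try body) → 'A' (except ValueError) → 'P' (after the try/except). Output: VAP

Answer: VAP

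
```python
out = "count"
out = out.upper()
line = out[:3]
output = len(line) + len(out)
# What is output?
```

Trace:
`out = "count"` → out = 'count'
`out = out.upper()` → out = 'COUNT'
`line = out[:3]` → line = 'COU'
`output = len(line) + len(out)` → output = 8
So output = 8

Answer: 8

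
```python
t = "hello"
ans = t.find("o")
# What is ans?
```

Trace:
`t = "hello"` → t = 'hello'
`ans = t.find("o")` → ans = 4
So ans = 4

Answer: 4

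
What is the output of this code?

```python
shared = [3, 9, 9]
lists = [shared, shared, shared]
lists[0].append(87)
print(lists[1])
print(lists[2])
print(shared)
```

Key concept: list of same reference.
Step by step:
`shared = [3, 9, 9]` → shared = [3, 9, 9]
`lists = [shared, shared, shared]` → lists = [[3, 9, 9], [3, 9, 9], [3, 9, 9]]
`lists[0].append(87)` → shared = [3, 9, 9, 87]; lists = [[3, 9, 9, 87], [3, 9, 9, 87], [3, 9, 9, 87]]
`print(lists[1])` → prints [3, 9, 9, 87]
`print(lists[2])` → prints [3, 9, 9, 87]
`print(shared)` → prints [3, 9, 9, 87]

Answer:
[3, 9, 9, 87]
[3, 9, 9, 87]
[3, 9, 9, 87]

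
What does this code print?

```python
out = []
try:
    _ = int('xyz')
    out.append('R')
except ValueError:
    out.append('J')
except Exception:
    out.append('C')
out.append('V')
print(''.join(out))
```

Execution trace: 'J' (except ValueError) → 'V' (after the try/except). Output: JV

Answer: JV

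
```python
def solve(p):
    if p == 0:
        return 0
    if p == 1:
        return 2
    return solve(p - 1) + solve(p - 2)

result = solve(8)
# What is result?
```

Build up from base cases: solve(0)=0, solve(1)=2, solve(2)=2, solve(3)=4, solve(4)=6, solve(5)=10, solve(6)=16, ..., solve(8)=42

Answer: 42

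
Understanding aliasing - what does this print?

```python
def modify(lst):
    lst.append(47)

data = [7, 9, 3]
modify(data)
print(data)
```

Key concept: function modifies passed list.
Step by step:
`data = [7, 9, 3]` → data = [7, 9, 3]
`modify(data)` → data = [7, 9, 3, 47]
`print(data)` → prints [7, 9, 3, 47]

Answer: [7, 9, 3, 47]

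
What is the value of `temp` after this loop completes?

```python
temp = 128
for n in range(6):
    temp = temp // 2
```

Halve 6 times: 128 // 2^6 = 2
`temp` takes the values: 128 → 64 → 32 → 16 → 8 → 4 → 2

Answer: 2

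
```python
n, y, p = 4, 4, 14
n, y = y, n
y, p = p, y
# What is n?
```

Trace:
`n, y, p = 4, 4, 14` → n = 4; y = 4; p = 14
`n, y = y, n` → n = 4; y = 4
`y, p = p, y` → y = 14; p = 4
So n = 4

Answer: 4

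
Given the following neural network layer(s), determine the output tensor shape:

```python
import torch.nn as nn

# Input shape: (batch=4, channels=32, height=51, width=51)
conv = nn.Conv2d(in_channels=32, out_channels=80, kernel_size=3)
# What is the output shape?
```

Input: (4, 32, 51, 51) -> Output: (4, 80, 49, 49)

Answer: (4, 80, 49, 49)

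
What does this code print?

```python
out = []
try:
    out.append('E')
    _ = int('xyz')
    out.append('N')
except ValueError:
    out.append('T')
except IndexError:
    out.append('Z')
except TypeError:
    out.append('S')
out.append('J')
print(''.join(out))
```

Execution trace: 'E' (try body) → 'T' (except ValueError) → 'J' (after the try/except). Output: ETJ

Answer: ETJ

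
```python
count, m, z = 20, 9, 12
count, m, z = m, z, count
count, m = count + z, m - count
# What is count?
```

Trace:
`count, m, z = 20, 9, 12` → count = 20; m = 9; z = 12
`count, m, z = m, z, count` → count = 9; m = 12; z = 20
`count, m = count + z, m - count` → count = 29; m = 3
So count = 29

Answer: 29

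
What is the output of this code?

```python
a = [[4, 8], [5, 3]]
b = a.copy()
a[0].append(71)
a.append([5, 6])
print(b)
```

Key concept: shallow copy with nested lists.
Step by step:
`a = [[4, 8], [5, 3]]` → a = [[4, 8], [5, 3]]
`b = a.copy()` → b = [[4, 8], [5, 3]]
`a[0].append(71)` → a = [[4, 8, 71], [5, 3]]; b = [[4, 8, 71], [5, 3]]
`a.append([5, 6])` → a = [[4, 8, 71], [5, 3], [5, 6]]
`print(b)` → prints [[4, 8, 71], [5, 3]]

Answer: [[4, 8, 71], [5, 3]]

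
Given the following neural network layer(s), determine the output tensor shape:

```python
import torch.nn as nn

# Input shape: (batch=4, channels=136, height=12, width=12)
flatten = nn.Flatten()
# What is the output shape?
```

Input: (4, 136, 12, 12) -> Output: (4, 19584)

Answer: (4, 19584)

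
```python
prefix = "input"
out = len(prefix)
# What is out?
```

Trace:
`prefix = "input"` → prefix = 'input'
`out = len(prefix)` → out = 5
So out = 5

Answer: 5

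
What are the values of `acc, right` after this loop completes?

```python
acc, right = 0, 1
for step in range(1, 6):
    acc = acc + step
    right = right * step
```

Sum and factorial of 1 to 5
`acc, right` takes the values: (0, 1) → (1, 1) → (3, 1) → (3, 2) → (6, 2) → (6, 6) → (10, 6) → (10, 24) → (15, 24) → (15, 120)

Answer: 15, 120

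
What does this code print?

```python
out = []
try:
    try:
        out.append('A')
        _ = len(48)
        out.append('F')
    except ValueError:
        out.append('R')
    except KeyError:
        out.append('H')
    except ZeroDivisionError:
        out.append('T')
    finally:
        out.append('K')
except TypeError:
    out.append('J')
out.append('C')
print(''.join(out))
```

Execution trace: 'A' (try body) → 'K' (finally) → 'J' (outer except TypeError) → 'C' (after the try/except). Output: AKJC

Answer: AKJC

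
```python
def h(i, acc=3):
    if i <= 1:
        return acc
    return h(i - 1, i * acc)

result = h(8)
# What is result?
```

Accumulator trace (n, acc): (8, 3) -> (7, 24) -> (6, 168) -> (5, 1008) -> (4, 5040) -> (3, 20160) -> (2, 60480) -> (1, 120960) -> return 120960

Answer: 120960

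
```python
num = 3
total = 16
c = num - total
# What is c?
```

Trace:
`num = 3` → num = 3
`total = 16` → total = 16
`c = num - total` → c = -13
So c = -13

Answer: -13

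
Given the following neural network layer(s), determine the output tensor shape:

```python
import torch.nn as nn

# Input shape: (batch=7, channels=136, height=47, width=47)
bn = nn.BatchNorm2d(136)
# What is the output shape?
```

Input: (7, 136, 47, 47) -> Output: (7, 136, 47, 47)

Answer: (7, 136, 47, 47)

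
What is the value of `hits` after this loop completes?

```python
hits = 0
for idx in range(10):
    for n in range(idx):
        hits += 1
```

Triangle number: 0+1+2+...+9
`hits` takes the values: 0 → 1 → 2 → 3 → 4 → 5 → 6 → 7 → 8 → 9 → 10 → 11 → 12 → 13 → 14 → 15 → 16 → 17 → 18 → 19 → 20 → 21 → 22 → 23 → 24 → 25 → 26 → 27 → 28 → 29 → … → 41 → 42 → 43 → 44 → 45

Answer: 45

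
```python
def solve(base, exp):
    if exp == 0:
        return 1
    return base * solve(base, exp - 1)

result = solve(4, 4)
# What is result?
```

solve(4, 4) = 4 * 4 * 4 * 4 = 256

Answer: 256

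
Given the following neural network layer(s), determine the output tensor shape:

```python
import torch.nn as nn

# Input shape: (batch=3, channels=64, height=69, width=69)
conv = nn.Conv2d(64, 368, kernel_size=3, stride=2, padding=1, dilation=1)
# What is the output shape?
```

Input: (3, 64, 69, 69) -> Output: (3, 368, 35, 35)

Answer: (3, 368, 35, 35)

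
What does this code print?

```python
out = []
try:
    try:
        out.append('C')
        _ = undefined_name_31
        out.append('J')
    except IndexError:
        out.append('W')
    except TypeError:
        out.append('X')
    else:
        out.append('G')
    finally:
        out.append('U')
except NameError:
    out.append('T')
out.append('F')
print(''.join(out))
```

Execution trace: 'C' (try body) → 'U' (finally) → 'T' (outer except NameError) → 'F' (after the try/except). Output: CUTF

Answer: CUTF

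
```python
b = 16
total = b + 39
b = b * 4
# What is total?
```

Trace:
`b = 16` → b = 16
`total = b + 39` → total = 55
`b = b * 4` → b = 64
So total = 55

Answer: 55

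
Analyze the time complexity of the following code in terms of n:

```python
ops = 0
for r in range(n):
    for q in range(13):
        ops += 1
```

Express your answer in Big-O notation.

Each loop level contributes: n × 1. Multiplying the contributions gives O(n).

Answer: O(n)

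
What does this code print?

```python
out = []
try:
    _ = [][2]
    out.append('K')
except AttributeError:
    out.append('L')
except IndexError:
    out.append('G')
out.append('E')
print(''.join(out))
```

Execution trace: 'G' (except IndexError) → 'E' (after the try/except). Output: GE

Answer: GE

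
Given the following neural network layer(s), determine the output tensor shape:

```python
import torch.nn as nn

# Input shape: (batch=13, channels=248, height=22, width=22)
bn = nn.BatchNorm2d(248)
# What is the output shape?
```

Input: (13, 248, 22, 22) -> Output: (13, 248, 22, 22)

Answer: (13, 248, 22, 22)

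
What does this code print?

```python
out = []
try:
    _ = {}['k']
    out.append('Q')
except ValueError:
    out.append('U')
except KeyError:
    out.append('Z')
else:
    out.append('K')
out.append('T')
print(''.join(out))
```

Execution trace: 'Z' (except KeyError) → 'T' (after the try/except). Output: ZT

Answer: ZT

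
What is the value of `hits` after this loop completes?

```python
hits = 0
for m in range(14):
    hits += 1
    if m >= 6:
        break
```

Loop breaks when m reaches 6, hits is 7
`hits` takes the values: 0 → 1 → 2 → 3 → 4 → 5 → 6 → 7

Answer: 7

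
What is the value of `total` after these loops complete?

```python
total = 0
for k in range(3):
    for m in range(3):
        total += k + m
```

Sum of all k+m for k,m in 3x3
`total` takes the values: 0 → 1 → 3 → 4 → 6 → 9 → 11 → 14 → 18

Answer: 18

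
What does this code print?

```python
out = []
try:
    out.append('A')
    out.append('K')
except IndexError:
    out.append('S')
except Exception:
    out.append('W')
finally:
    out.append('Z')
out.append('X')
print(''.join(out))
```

Execution trace: 'A' (try body) → 'K' (try body, no exception) → 'Z' (finally) → 'X' (after the try/except). Output: AKZX

Answer: AKZX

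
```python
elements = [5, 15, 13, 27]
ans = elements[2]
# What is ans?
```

Trace:
`elements = [5, 15, 13, 27]` → elements = [5, 15, 13, 27]
`ans = elements[2]` → ans = 13
So ans = 13

Answer: 13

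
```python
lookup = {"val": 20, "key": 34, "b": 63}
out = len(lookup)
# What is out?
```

Trace:
`lookup = {"val": 20, "key": 34, "b": 63}` → lookup = {'val': 20, 'key': 34, 'b': 63}
`out = len(lookup)` → out = 3
So out = 3

Answer: 3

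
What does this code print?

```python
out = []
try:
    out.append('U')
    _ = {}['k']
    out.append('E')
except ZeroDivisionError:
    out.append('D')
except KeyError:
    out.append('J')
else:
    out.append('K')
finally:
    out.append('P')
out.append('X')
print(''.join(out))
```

Execution trace: 'U' (try body) → 'J' (except KeyError) → 'P' (finally) → 'X' (after the try/except). Output: UJPX

Answer: UJPX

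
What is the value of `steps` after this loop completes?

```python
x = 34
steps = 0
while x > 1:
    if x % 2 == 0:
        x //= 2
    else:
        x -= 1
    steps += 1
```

Steps to reduce 34 to 1
`steps` takes the values: 0 → 1 → 2 → 3 → 4 → 5 → 6

Answer: 6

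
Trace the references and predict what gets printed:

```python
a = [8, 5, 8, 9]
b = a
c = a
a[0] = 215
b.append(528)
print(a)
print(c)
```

Key concept: multiple aliases.
Step by step:
`a = [8, 5, 8, 9]` → a = [8, 5, 8, 9]
`b = a` → b = [8, 5, 8, 9] (same object as a)
`c = a` → c = [8, 5, 8, 9] (same object as a, b)
`a[0] = 215` → a = [215, 5, 8, 9] (same object as b, c); b = [215, 5, 8, 9] (same object as a, c); c = [215, 5, 8, 9] (same object as a, b)
`b.append(528)` → a = [215, 5, 8, 9, 528] (same object as b, c); b = [215, 5, 8, 9, 528] (same object as a, c); c = [215, 5, 8, 9, 528] (same object as a, b)
`print(a)` → prints [215, 5, 8, 9, 528]
`print(c)` → prints [215, 5, 8, 9, 528]

Answer:
[215, 5, 8, 9, 528]
[215, 5, 8, 9, 528]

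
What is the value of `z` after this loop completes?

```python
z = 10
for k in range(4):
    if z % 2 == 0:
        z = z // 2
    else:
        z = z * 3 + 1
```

Collatz-style transformation from 10
`z` takes the values: 10 → 5 → 16 → 8 → 4

Answer: 4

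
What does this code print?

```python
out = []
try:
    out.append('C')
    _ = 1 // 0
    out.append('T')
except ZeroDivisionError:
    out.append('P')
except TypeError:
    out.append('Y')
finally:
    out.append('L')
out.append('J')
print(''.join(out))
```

Execution trace: 'C' (try body) → 'P' (except ZeroDivisionError) → 'L' (finally) → 'J' (after the try/except). Output: CPLJ

Answer: CPLJ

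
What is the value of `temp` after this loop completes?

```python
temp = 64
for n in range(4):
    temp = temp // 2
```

Halve 4 times: 64 // 2^4 = 4
`temp` takes the values: 64 → 32 → 16 → 8 → 4

Answer: 4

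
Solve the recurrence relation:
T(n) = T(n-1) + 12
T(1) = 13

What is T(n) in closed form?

Unrolling: T(n) = T(1) + 12·(n-1) = 13 + 12(n-1) = 12n + 1.

Answer: T(n) = 12n + 1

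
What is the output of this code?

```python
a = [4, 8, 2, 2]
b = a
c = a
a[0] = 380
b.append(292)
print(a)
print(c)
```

Key concept: multiple aliases.
Step by step:
`a = [4, 8, 2, 2]` → a = [4, 8, 2, 2]
`b = a` → b = [4, 8, 2, 2] (same object as a)
`c = a` → c = [4, 8, 2, 2] (same object as a, b)
`a[0] = 380` → a = [380, 8, 2, 2] (same object as b, c); b = [380, 8, 2, 2] (same object as a, c); c = [380, 8, 2, 2] (same object as a, b)
`b.append(292)` → a = [380, 8, 2, 2, 292] (same object as b, c); b = [380, 8, 2, 2, 292] (same object as a, c); c = [380, 8, 2, 2, 292] (same object as a, b)
`print(a)` → prints [380, 8, 2, 2, 292]
`print(c)` → prints [380, 8, 2, 2, 292]

Answer:
[380, 8, 2, 2, 292]
[380, 8, 2, 2, 292]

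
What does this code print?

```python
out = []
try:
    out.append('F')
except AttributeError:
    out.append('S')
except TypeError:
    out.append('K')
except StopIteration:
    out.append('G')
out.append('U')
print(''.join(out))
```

Execution trace: 'F' (try body, no exception) → 'U' (after the try/except). Output: FU

Answer: FU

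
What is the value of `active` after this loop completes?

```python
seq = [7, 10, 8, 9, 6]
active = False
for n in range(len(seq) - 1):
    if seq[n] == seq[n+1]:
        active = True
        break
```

Check consecutive duplicates in [7, 10, 8, 9, 6]
`active` takes the values: False

Answer: False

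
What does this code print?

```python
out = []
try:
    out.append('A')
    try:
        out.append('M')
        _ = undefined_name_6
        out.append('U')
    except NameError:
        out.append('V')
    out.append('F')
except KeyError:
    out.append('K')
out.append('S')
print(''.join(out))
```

Execution trace: 'A' (try body) → 'M' (inner try body) → 'V' (inner except NameError) → 'F' (try body, no exception) → 'S' (after the try/except). Output: AMVFS

Answer: AMVFS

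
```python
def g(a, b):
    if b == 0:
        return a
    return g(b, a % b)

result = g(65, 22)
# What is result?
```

g(65, 22) -> g(22, 21) -> g(21, 1) -> g(1, 0) -> 1

Answer: 1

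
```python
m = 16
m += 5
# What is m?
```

Trace:
`m = 16` → m = 16
`m += 5` → m = 21
So m = 21

Answer: 21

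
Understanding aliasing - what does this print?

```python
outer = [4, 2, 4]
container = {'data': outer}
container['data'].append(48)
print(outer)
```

Key concept: dict holds reference to list.
Step by step:
`outer = [4, 2, 4]` → outer = [4, 2, 4]
`container = {'data': outer}` → container = {'data': [4, 2, 4]}
`container['data'].append(48)` → outer = [4, 2, 4, 48]; container = {'data': [4, 2, 4, 48]}
`print(outer)` → prints [4, 2, 4, 48]

Answer: [4, 2, 4, 48]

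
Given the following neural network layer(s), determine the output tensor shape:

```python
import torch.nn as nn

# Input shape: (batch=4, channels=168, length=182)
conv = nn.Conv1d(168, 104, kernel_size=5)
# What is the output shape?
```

Input: (4, 168, 182) -> Output: (4, 104, 178)

Answer: (4, 104, 178)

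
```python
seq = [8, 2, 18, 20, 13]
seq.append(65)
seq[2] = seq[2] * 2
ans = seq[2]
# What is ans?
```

Trace:
`seq = [8, 2, 18, 20, 13]` → seq = [8, 2, 18, 20, 13]
`seq.append(65)` → seq = [8, 2, 18, 20, 13, 65]
`seq[2] = seq[2] * 2` → seq = [8, 2, 36, 20, 13, 65]
`ans = seq[2]` → ans = 36
So ans = 36

Answer: 36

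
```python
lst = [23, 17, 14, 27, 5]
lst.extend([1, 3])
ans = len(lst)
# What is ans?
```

Trace:
`lst = [23, 17, 14, 27, 5]` → lst = [23, 17, 14, 27, 5]
`lst.extend([1, 3])` → lst = [23, 17, 14, 27, 5, 1, 3]
`ans = len(lst)` → ans = 7
So ans = 7

Answer: 7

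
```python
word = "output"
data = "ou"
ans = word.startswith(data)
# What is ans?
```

Trace:
`word = "output"` → word = 'output'
`data = "ou"` → data = 'ou'
`ans = word.startswith(data)` → ans = True
So ans = True

Answer: True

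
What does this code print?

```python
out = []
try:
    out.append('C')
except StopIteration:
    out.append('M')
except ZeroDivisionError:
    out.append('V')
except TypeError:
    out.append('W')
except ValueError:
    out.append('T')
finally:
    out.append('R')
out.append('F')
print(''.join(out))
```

Execution trace: 'C' (try body, no exception) → 'R' (finally) → 'F' (after the try/except). Output: CRF

Answer: CRF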